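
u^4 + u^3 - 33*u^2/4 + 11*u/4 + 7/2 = (u - 2)*(u - 1)*(u + 1/2)*(u + 7/2)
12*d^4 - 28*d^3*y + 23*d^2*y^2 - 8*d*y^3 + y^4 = (-3*d + y)*(-2*d + y)^2*(-d + y)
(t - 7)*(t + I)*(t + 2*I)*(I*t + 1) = I*t^4 - 2*t^3 - 7*I*t^3 + 14*t^2 + I*t^2 - 2*t - 7*I*t + 14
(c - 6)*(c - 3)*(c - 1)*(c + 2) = c^4 - 8*c^3 + 7*c^2 + 36*c - 36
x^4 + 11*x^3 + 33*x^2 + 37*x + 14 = (x + 1)^2*(x + 2)*(x + 7)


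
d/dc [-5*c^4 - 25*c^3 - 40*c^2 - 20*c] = -20*c^3 - 75*c^2 - 80*c - 20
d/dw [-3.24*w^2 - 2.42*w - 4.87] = -6.48*w - 2.42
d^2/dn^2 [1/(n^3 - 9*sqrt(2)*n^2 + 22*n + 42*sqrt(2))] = 2*(3*(-n + 3*sqrt(2))*(n^3 - 9*sqrt(2)*n^2 + 22*n + 42*sqrt(2)) + (3*n^2 - 18*sqrt(2)*n + 22)^2)/(n^3 - 9*sqrt(2)*n^2 + 22*n + 42*sqrt(2))^3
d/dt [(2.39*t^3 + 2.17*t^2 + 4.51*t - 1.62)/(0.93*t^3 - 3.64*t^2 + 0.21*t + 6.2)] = (-8.88178419700125e-16*t^5 - 10.7177*t^4 - 7.3848*t^3 + 65.8459*t^2 + 15.1144*t + 28.3022)/(0.8649*t^6 - 6.7704*t^5 + 13.6402*t^4 + 10.0032*t^3 - 45.0919*t^2 + 2.604*t + 38.44)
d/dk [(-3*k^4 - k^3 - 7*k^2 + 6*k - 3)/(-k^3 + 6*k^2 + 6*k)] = (3*k^6 - 36*k^5 - 67*k^4 - 87*k^2 + 36*k + 18)/(k^2*(k^4 - 12*k^3 + 24*k^2 + 72*k + 36))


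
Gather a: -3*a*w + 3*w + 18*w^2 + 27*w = -3*a*w + 18*w^2 + 30*w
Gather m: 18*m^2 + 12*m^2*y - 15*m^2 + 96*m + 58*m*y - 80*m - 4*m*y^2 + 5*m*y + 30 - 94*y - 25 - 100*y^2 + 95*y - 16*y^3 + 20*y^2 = m^2*(12*y + 3) + m*(-4*y^2 + 63*y + 16) - 16*y^3 - 80*y^2 + y + 5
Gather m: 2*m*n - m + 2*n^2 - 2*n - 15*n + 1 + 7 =m*(2*n - 1) + 2*n^2 - 17*n + 8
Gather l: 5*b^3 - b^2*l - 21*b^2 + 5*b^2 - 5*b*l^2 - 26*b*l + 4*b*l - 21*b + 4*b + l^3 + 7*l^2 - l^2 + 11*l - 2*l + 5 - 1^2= 5*b^3 - 16*b^2 - 17*b + l^3 + l^2*(6 - 5*b) + l*(-b^2 - 22*b + 9) + 4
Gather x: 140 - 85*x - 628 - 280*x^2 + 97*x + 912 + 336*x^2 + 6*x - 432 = 56*x^2 + 18*x - 8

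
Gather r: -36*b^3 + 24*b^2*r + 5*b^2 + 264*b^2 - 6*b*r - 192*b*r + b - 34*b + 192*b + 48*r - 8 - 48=-36*b^3 + 269*b^2 + 159*b + r*(24*b^2 - 198*b + 48) - 56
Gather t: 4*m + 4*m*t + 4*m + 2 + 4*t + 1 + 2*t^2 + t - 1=8*m + 2*t^2 + t*(4*m + 5) + 2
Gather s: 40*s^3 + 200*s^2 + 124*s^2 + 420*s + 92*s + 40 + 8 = 40*s^3 + 324*s^2 + 512*s + 48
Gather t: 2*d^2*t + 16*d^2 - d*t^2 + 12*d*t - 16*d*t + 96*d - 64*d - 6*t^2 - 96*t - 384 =16*d^2 + 32*d + t^2*(-d - 6) + t*(2*d^2 - 4*d - 96) - 384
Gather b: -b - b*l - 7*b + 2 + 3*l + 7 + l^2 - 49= b*(-l - 8) + l^2 + 3*l - 40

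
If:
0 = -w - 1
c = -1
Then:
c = -1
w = -1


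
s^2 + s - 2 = (s - 1)*(s + 2)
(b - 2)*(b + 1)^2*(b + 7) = b^4 + 7*b^3 - 3*b^2 - 23*b - 14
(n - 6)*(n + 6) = n^2 - 36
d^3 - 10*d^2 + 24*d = d*(d - 6)*(d - 4)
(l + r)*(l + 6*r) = l^2 + 7*l*r + 6*r^2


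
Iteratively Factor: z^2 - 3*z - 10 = (z - 5)*(z + 2)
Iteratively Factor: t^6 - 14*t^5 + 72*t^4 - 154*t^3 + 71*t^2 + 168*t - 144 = (t - 1)*(t^5 - 13*t^4 + 59*t^3 - 95*t^2 - 24*t + 144) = (t - 4)*(t - 1)*(t^4 - 9*t^3 + 23*t^2 - 3*t - 36) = (t - 4)^2*(t - 1)*(t^3 - 5*t^2 + 3*t + 9) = (t - 4)^2*(t - 1)*(t + 1)*(t^2 - 6*t + 9) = (t - 4)^2*(t - 3)*(t - 1)*(t + 1)*(t - 3)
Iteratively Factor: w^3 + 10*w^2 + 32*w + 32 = (w + 4)*(w^2 + 6*w + 8) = (w + 2)*(w + 4)*(w + 4)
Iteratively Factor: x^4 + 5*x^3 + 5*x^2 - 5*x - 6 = (x + 3)*(x^3 + 2*x^2 - x - 2) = (x - 1)*(x + 3)*(x^2 + 3*x + 2) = (x - 1)*(x + 2)*(x + 3)*(x + 1)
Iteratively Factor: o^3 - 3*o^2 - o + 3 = (o - 3)*(o^2 - 1) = (o - 3)*(o - 1)*(o + 1)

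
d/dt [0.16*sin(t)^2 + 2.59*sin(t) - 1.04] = (0.32*sin(t) + 2.59)*cos(t)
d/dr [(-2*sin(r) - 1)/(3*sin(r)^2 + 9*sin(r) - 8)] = (6*sin(r)^2 + 6*sin(r) + 25)*cos(r)/(3*sin(r)^2 + 9*sin(r) - 8)^2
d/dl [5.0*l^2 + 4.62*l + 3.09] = 10.0*l + 4.62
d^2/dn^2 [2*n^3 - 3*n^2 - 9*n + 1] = 12*n - 6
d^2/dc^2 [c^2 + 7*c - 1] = 2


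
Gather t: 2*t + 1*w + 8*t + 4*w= 10*t + 5*w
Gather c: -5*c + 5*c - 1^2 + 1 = 0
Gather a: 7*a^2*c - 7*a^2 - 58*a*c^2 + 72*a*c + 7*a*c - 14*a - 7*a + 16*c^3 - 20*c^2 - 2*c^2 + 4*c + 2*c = a^2*(7*c - 7) + a*(-58*c^2 + 79*c - 21) + 16*c^3 - 22*c^2 + 6*c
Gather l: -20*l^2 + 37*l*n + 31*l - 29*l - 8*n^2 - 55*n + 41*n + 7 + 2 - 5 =-20*l^2 + l*(37*n + 2) - 8*n^2 - 14*n + 4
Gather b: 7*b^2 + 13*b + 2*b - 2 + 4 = 7*b^2 + 15*b + 2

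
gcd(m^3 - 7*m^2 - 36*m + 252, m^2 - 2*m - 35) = m - 7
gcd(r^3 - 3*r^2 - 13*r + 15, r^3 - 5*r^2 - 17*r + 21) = r^2 + 2*r - 3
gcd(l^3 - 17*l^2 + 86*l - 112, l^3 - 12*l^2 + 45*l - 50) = l - 2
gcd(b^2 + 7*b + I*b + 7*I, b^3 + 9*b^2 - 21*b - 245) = b + 7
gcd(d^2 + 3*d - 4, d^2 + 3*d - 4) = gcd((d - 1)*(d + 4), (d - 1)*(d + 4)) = d^2 + 3*d - 4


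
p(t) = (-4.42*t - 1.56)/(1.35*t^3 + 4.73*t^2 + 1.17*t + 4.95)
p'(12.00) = 0.00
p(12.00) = -0.02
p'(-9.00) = -0.02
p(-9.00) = -0.06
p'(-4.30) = -1.33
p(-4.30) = -0.87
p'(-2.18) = -0.39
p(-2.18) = 0.74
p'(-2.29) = -0.46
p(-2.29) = 0.79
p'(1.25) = 0.24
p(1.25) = -0.43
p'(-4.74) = -0.52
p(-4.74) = -0.51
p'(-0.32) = -0.89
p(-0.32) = -0.03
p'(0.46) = -0.14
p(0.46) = -0.54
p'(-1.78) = -0.26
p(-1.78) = 0.62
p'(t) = (-4.42*t - 1.56)*(-4.05*t^2 - 9.46*t - 1.17)/(1.35*t^3 + 4.73*t^2 + 1.17*t + 4.95)^2 - 4.42/(1.35*t^3 + 4.73*t^2 + 1.17*t + 4.95) = (11.934*t^3 + 27.2246*t^2 + 14.7576*t - 20.0538)/(1.8225*t^6 + 12.771*t^5 + 25.5319*t^4 + 24.4332*t^3 + 48.1959*t^2 + 11.583*t + 24.5025)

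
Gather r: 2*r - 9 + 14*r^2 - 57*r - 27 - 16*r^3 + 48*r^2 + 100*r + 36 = -16*r^3 + 62*r^2 + 45*r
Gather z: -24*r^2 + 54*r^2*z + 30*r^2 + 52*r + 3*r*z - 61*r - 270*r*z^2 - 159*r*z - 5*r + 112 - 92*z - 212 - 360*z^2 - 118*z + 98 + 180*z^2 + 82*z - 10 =6*r^2 - 14*r + z^2*(-270*r - 180) + z*(54*r^2 - 156*r - 128) - 12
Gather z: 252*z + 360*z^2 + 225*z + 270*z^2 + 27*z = 630*z^2 + 504*z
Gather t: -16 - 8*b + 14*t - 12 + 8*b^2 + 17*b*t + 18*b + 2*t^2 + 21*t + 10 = 8*b^2 + 10*b + 2*t^2 + t*(17*b + 35) - 18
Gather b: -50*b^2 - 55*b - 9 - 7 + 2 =-50*b^2 - 55*b - 14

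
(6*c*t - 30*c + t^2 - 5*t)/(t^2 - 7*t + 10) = (6*c + t)/(t - 2)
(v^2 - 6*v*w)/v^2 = (v - 6*w)/v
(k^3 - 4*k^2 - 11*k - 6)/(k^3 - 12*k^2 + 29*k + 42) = (k + 1)/(k - 7)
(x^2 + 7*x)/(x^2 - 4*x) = (x + 7)/(x - 4)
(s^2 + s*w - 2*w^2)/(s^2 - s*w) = (s + 2*w)/s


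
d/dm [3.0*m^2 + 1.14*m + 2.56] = 6.0*m + 1.14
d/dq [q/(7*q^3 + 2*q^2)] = 2*(-7*q - 1)/(q^2*(7*q + 2)^2)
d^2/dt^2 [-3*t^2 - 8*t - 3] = -6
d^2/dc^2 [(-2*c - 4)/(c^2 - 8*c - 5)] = 4*(4*(c - 4)^2*(c + 2) + 3*(c - 2)*(-c^2 + 8*c + 5))/(-c^2 + 8*c + 5)^3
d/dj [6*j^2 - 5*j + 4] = 12*j - 5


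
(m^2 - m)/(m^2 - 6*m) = (m - 1)/(m - 6)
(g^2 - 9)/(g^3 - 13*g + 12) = (g + 3)/(g^2 + 3*g - 4)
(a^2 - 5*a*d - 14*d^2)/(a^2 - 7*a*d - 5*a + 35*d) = (a + 2*d)/(a - 5)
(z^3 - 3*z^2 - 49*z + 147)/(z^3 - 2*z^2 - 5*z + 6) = (z^2 - 49)/(z^2 + z - 2)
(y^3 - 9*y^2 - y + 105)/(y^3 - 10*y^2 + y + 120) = (y - 7)/(y - 8)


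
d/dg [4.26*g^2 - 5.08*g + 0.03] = 8.52*g - 5.08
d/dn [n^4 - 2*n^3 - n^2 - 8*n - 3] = 4*n^3 - 6*n^2 - 2*n - 8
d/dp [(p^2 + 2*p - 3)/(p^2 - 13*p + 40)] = (-15*p^2 + 86*p + 41)/(p^4 - 26*p^3 + 249*p^2 - 1040*p + 1600)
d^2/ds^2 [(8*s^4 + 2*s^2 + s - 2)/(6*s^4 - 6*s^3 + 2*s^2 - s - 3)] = 2*(288*s^9 - 72*s^8 + 288*s^7 + 464*s^6 + 816*s^5 - 390*s^4 + 338*s^3 + 84*s^2 + 138*s + 1)/(216*s^12 - 648*s^11 + 864*s^10 - 756*s^9 + 180*s^8 + 396*s^7 - 442*s^6 + 294*s^5 + 24*s^4 - 127*s^3 + 45*s^2 - 27*s - 27)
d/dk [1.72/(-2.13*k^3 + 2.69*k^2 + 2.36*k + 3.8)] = (10.9908*k^2 - 9.2536*k - 4.0592)/(-2.13*k^3 + 2.69*k^2 + 2.36*k + 3.8)^2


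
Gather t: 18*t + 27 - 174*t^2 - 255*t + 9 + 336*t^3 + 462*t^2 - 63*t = 336*t^3 + 288*t^2 - 300*t + 36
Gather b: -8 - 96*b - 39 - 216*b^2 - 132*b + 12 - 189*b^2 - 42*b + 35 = -405*b^2 - 270*b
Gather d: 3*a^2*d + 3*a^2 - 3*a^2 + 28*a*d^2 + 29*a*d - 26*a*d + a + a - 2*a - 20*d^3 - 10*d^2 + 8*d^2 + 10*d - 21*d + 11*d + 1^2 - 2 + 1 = -20*d^3 + d^2*(28*a - 2) + d*(3*a^2 + 3*a)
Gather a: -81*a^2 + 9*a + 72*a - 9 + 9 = -81*a^2 + 81*a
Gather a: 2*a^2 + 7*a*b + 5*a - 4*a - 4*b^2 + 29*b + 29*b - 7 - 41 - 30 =2*a^2 + a*(7*b + 1) - 4*b^2 + 58*b - 78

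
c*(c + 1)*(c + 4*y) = c^3 + 4*c^2*y + c^2 + 4*c*y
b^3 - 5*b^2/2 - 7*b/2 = b*(b - 7/2)*(b + 1)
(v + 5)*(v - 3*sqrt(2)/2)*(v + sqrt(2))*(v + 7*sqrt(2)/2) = v^4 + 3*sqrt(2)*v^3 + 5*v^3 - 13*v^2/2 + 15*sqrt(2)*v^2 - 65*v/2 - 21*sqrt(2)*v/2 - 105*sqrt(2)/2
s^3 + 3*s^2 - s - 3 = (s - 1)*(s + 1)*(s + 3)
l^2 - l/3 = l*(l - 1/3)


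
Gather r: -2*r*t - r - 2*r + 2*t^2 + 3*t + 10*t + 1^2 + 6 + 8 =r*(-2*t - 3) + 2*t^2 + 13*t + 15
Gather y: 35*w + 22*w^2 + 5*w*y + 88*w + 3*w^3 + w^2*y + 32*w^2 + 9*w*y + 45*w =3*w^3 + 54*w^2 + 168*w + y*(w^2 + 14*w)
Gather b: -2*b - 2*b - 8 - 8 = -4*b - 16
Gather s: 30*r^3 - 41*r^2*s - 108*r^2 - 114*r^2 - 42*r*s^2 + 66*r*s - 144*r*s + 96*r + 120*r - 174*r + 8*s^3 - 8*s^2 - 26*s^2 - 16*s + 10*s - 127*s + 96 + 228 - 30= 30*r^3 - 222*r^2 + 42*r + 8*s^3 + s^2*(-42*r - 34) + s*(-41*r^2 - 78*r - 133) + 294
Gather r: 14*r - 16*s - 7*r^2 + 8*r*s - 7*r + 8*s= -7*r^2 + r*(8*s + 7) - 8*s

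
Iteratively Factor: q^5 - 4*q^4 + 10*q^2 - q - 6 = (q - 1)*(q^4 - 3*q^3 - 3*q^2 + 7*q + 6) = (q - 1)*(q + 1)*(q^3 - 4*q^2 + q + 6) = (q - 3)*(q - 1)*(q + 1)*(q^2 - q - 2) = (q - 3)*(q - 1)*(q + 1)^2*(q - 2)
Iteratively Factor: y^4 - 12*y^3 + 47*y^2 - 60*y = (y - 4)*(y^3 - 8*y^2 + 15*y) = (y - 4)*(y - 3)*(y^2 - 5*y) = (y - 5)*(y - 4)*(y - 3)*(y)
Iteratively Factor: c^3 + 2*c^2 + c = (c)*(c^2 + 2*c + 1) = c*(c + 1)*(c + 1)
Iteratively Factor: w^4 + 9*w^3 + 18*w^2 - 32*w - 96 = (w - 2)*(w^3 + 11*w^2 + 40*w + 48) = (w - 2)*(w + 4)*(w^2 + 7*w + 12) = (w - 2)*(w + 4)^2*(w + 3)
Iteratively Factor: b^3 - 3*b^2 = (b - 3)*(b^2) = b*(b - 3)*(b)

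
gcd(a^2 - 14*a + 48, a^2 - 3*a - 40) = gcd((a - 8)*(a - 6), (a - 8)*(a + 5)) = a - 8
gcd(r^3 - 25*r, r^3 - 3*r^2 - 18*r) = r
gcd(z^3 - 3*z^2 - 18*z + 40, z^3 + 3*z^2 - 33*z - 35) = z - 5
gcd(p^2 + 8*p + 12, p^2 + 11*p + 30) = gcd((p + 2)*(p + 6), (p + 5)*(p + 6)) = p + 6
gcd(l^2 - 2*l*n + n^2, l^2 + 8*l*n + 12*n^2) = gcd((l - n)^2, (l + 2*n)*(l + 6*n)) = 1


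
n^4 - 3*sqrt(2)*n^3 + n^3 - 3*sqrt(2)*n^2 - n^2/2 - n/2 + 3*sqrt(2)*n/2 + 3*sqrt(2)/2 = (n + 1)*(n - 3*sqrt(2))*(n - sqrt(2)/2)*(n + sqrt(2)/2)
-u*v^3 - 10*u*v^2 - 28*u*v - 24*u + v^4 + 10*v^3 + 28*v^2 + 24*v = (-u + v)*(v + 2)^2*(v + 6)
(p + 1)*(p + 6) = p^2 + 7*p + 6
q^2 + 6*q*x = q*(q + 6*x)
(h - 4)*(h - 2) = h^2 - 6*h + 8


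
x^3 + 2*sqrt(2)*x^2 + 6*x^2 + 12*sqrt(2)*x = x*(x + 6)*(x + 2*sqrt(2))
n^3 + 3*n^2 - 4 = (n - 1)*(n + 2)^2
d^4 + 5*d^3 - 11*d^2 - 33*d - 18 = (d - 3)*(d + 1)^2*(d + 6)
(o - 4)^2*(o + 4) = o^3 - 4*o^2 - 16*o + 64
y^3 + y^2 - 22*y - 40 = (y - 5)*(y + 2)*(y + 4)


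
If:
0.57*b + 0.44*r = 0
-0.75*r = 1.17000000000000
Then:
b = 1.20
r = -1.56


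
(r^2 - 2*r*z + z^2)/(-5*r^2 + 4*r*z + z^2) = (-r + z)/(5*r + z)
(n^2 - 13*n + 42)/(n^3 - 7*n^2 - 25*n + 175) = (n - 6)/(n^2 - 25)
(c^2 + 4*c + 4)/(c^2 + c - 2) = (c + 2)/(c - 1)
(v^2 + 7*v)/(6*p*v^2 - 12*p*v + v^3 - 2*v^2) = (v + 7)/(6*p*v - 12*p + v^2 - 2*v)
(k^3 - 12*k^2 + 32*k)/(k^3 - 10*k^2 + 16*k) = (k - 4)/(k - 2)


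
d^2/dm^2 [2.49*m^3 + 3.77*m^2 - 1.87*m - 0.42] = 14.94*m + 7.54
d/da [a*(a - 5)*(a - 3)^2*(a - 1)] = 5*a^4 - 48*a^3 + 150*a^2 - 168*a + 45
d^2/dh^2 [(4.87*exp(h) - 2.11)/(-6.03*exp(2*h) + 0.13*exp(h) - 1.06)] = (-177.077583*exp(4*h) + 303.068403*exp(3*h) + 181.806309*exp(2*h) - 54.582219*exp(h) - 5.181174)*exp(h)/(219.256227*exp(6*h) - 14.180751*exp(5*h) + 115.933383*exp(4*h) - 4.987801*exp(3*h) + 20.379666*exp(2*h) - 0.438204*exp(h) + 1.191016)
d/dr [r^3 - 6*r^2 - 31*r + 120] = 3*r^2 - 12*r - 31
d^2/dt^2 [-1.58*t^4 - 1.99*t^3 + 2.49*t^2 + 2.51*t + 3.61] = -18.96*t^2 - 11.94*t + 4.98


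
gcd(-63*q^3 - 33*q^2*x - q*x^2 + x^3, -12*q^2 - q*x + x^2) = 3*q + x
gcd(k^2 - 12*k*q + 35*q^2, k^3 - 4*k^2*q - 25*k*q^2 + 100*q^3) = -k + 5*q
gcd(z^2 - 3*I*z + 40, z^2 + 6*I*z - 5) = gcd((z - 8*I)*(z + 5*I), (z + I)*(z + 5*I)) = z + 5*I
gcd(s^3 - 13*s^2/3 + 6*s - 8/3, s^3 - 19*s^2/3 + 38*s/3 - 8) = s^2 - 10*s/3 + 8/3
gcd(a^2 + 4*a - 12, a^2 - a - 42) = a + 6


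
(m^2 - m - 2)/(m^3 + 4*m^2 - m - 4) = (m - 2)/(m^2 + 3*m - 4)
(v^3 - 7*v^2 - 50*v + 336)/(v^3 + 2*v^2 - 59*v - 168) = (v - 6)/(v + 3)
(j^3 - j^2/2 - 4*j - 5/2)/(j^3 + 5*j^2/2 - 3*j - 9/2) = (2*j^2 - 3*j - 5)/(2*j^2 + 3*j - 9)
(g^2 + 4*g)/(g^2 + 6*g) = (g + 4)/(g + 6)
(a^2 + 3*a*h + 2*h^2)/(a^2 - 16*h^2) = (a^2 + 3*a*h + 2*h^2)/(a^2 - 16*h^2)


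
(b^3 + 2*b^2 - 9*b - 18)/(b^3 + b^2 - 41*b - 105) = (b^2 - b - 6)/(b^2 - 2*b - 35)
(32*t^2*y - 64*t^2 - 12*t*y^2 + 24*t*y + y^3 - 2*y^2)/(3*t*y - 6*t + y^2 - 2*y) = (32*t^2 - 12*t*y + y^2)/(3*t + y)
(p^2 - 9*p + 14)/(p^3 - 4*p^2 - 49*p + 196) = (p - 2)/(p^2 + 3*p - 28)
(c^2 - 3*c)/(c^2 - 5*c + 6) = c/(c - 2)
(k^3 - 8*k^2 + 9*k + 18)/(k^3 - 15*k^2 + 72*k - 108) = (k + 1)/(k - 6)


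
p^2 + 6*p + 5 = (p + 1)*(p + 5)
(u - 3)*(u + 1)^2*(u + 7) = u^4 + 6*u^3 - 12*u^2 - 38*u - 21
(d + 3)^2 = d^2 + 6*d + 9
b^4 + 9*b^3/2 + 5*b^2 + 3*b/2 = b*(b + 1/2)*(b + 1)*(b + 3)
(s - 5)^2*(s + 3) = s^3 - 7*s^2 - 5*s + 75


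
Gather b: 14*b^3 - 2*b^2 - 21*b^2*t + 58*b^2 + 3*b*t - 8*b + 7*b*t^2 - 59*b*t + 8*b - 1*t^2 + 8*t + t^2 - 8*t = 14*b^3 + b^2*(56 - 21*t) + b*(7*t^2 - 56*t)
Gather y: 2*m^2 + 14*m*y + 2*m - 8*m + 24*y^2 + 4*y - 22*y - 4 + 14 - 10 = 2*m^2 - 6*m + 24*y^2 + y*(14*m - 18)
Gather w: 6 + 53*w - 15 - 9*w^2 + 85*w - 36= -9*w^2 + 138*w - 45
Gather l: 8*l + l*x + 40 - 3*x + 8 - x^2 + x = l*(x + 8) - x^2 - 2*x + 48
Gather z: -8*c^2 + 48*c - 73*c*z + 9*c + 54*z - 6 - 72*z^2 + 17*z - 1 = -8*c^2 + 57*c - 72*z^2 + z*(71 - 73*c) - 7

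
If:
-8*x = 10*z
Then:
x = -5*z/4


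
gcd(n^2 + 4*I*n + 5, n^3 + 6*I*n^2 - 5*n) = n + 5*I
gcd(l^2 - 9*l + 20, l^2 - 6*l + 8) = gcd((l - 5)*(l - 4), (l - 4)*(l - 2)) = l - 4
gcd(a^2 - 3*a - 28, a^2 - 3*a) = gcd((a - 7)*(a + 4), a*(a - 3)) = 1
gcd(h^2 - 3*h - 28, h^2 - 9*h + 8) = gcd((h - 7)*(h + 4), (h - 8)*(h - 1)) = 1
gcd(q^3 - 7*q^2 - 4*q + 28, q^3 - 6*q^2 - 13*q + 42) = q^2 - 9*q + 14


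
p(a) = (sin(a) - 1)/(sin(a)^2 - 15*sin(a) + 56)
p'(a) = (-2*sin(a)*cos(a) + 15*cos(a))*(sin(a) - 1)/(sin(a)^2 - 15*sin(a) + 56)^2 + cos(a)/(sin(a)^2 - 15*sin(a) + 56) = (2*sin(a) + cos(a)^2 + 40)*cos(a)/(sin(a)^2 - 15*sin(a) + 56)^2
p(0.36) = -0.01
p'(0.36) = 0.02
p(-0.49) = -0.02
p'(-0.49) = 0.01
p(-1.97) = -0.03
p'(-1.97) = -0.00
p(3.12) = -0.02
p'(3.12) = -0.01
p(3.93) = -0.03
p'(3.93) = -0.01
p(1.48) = -0.00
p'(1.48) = 0.00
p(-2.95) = -0.02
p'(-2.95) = -0.01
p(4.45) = -0.03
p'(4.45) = -0.00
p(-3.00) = -0.02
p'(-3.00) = -0.01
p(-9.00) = -0.02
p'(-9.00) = -0.00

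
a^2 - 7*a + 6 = (a - 6)*(a - 1)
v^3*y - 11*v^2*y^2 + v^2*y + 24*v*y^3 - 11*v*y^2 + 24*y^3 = (v - 8*y)*(v - 3*y)*(v*y + y)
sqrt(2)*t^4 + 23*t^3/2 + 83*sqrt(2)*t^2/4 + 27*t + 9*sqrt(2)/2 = (t + sqrt(2))*(t + 3*sqrt(2)/2)*(t + 3*sqrt(2))*(sqrt(2)*t + 1/2)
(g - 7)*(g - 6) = g^2 - 13*g + 42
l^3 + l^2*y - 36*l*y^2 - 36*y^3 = (l - 6*y)*(l + y)*(l + 6*y)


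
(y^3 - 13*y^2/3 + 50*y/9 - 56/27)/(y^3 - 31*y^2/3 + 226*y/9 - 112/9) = (9*y^2 - 33*y + 28)/(3*(3*y^2 - 29*y + 56))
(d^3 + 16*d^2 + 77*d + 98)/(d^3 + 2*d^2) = 1 + 14/d + 49/d^2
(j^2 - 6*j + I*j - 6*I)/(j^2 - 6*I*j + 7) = (j - 6)/(j - 7*I)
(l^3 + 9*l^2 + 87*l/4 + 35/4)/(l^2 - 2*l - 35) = (l^2 + 4*l + 7/4)/(l - 7)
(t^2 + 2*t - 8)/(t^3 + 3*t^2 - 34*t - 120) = (t - 2)/(t^2 - t - 30)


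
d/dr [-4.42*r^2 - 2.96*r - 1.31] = -8.84*r - 2.96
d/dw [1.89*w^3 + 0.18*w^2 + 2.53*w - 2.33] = 5.67*w^2 + 0.36*w + 2.53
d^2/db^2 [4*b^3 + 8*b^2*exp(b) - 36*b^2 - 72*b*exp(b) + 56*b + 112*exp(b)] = 8*b^2*exp(b) - 40*b*exp(b) + 24*b - 16*exp(b) - 72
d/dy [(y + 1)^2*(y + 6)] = (y + 1)*(3*y + 13)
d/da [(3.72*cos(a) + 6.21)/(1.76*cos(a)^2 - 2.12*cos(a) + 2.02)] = (6.5472*cos(a)^2 + 21.8592*cos(a) - 20.6796)*sin(a)/(3.0976*cos(a)^4 - 7.4624*cos(a)^3 + 11.6048*cos(a)^2 - 8.5648*cos(a) + 4.0804)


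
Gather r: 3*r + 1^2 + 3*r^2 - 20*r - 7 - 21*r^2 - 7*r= -18*r^2 - 24*r - 6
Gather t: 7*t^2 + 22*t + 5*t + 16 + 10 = 7*t^2 + 27*t + 26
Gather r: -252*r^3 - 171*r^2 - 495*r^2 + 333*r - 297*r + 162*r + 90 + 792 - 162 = -252*r^3 - 666*r^2 + 198*r + 720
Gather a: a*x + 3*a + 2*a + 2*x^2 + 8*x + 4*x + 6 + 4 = a*(x + 5) + 2*x^2 + 12*x + 10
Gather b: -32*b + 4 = 4 - 32*b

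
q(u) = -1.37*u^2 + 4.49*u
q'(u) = 4.49 - 2.74*u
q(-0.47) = -2.41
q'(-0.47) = 5.78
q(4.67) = -8.91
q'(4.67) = -8.31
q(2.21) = 3.23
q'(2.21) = -1.57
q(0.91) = 2.95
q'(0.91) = 2.00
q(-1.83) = -12.80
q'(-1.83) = 9.50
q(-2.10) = -15.47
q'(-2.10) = 10.24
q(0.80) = 2.72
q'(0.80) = 2.30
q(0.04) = 0.18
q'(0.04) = 4.38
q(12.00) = -143.40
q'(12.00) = -28.39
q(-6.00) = -76.26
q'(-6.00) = 20.93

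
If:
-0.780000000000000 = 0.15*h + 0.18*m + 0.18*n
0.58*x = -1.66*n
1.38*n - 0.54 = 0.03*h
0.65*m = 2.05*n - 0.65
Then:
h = -5.37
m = -0.13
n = 0.27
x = -0.79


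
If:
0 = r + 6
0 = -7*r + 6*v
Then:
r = -6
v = -7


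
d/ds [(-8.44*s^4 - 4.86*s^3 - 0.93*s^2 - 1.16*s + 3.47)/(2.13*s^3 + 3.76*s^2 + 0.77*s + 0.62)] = (-17.9772*s^6 - 63.4688*s^5 - 35.7891*s^4 - 23.474*s^3 - 27.5674*s^2 - 27.2476*s - 3.3911)/(4.5369*s^6 + 16.0176*s^5 + 17.4178*s^4 + 8.4316*s^3 + 5.2553*s^2 + 0.9548*s + 0.3844)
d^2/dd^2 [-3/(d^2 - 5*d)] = 6*(d*(d - 5) - (2*d - 5)^2)/(d^3*(d - 5)^3)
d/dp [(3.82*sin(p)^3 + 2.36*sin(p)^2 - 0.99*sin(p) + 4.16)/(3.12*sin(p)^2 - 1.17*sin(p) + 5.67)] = (11.9184*sin(p)^4 - 8.9388*sin(p)^3 + 65.3058*sin(p)^2 + 0.803999999999998*sin(p) - 0.7461)*cos(p)/(9.7344*sin(p)^4 - 7.3008*sin(p)^3 + 36.7497*sin(p)^2 - 13.2678*sin(p) + 32.1489)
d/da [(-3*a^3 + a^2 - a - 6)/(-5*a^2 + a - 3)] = (15*a^4 - 6*a^3 + 23*a^2 - 66*a + 9)/(25*a^4 - 10*a^3 + 31*a^2 - 6*a + 9)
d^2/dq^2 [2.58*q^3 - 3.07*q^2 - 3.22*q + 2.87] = 15.48*q - 6.14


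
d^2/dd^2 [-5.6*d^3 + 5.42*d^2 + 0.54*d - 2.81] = 10.84 - 33.6*d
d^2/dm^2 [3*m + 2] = 0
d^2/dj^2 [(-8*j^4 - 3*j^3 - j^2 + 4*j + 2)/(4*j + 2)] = (-96*j^4 - 140*j^3 - 66*j^2 - 9*j - 1)/(8*j^3 + 12*j^2 + 6*j + 1)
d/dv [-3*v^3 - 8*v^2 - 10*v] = -9*v^2 - 16*v - 10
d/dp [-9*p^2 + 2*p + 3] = 2 - 18*p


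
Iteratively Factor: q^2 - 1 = (q + 1)*(q - 1)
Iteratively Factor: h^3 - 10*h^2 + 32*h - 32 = (h - 4)*(h^2 - 6*h + 8) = (h - 4)^2*(h - 2)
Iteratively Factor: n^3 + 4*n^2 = (n)*(n^2 + 4*n) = n*(n + 4)*(n)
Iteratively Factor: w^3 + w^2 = (w)*(w^2 + w) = w*(w + 1)*(w)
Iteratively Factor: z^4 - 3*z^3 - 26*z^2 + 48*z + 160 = (z + 4)*(z^3 - 7*z^2 + 2*z + 40) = (z - 4)*(z + 4)*(z^2 - 3*z - 10) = (z - 5)*(z - 4)*(z + 4)*(z + 2)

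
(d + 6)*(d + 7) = d^2 + 13*d + 42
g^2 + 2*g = g*(g + 2)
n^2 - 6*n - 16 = (n - 8)*(n + 2)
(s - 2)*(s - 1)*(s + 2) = s^3 - s^2 - 4*s + 4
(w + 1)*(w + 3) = w^2 + 4*w + 3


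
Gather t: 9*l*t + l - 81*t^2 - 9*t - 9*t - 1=l - 81*t^2 + t*(9*l - 18) - 1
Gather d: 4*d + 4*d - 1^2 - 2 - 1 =8*d - 4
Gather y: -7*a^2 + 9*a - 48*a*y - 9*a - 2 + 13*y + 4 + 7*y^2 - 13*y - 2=-7*a^2 - 48*a*y + 7*y^2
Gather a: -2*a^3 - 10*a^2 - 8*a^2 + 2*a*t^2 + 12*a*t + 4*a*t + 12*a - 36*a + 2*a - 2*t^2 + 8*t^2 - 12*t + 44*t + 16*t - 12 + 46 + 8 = -2*a^3 - 18*a^2 + a*(2*t^2 + 16*t - 22) + 6*t^2 + 48*t + 42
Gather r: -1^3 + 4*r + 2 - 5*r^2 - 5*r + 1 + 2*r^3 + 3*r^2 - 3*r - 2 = 2*r^3 - 2*r^2 - 4*r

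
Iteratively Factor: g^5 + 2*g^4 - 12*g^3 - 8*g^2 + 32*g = (g + 2)*(g^4 - 12*g^2 + 16*g) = (g - 2)*(g + 2)*(g^3 + 2*g^2 - 8*g) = (g - 2)*(g + 2)*(g + 4)*(g^2 - 2*g) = (g - 2)^2*(g + 2)*(g + 4)*(g)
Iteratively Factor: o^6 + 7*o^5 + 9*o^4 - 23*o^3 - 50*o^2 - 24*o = (o - 2)*(o^5 + 9*o^4 + 27*o^3 + 31*o^2 + 12*o) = o*(o - 2)*(o^4 + 9*o^3 + 27*o^2 + 31*o + 12) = o*(o - 2)*(o + 3)*(o^3 + 6*o^2 + 9*o + 4) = o*(o - 2)*(o + 1)*(o + 3)*(o^2 + 5*o + 4) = o*(o - 2)*(o + 1)*(o + 3)*(o + 4)*(o + 1)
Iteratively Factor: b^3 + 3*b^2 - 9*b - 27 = (b + 3)*(b^2 - 9) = (b + 3)^2*(b - 3)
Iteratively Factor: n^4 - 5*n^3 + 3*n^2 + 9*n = (n)*(n^3 - 5*n^2 + 3*n + 9) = n*(n + 1)*(n^2 - 6*n + 9) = n*(n - 3)*(n + 1)*(n - 3)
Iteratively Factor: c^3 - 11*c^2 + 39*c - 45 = (c - 3)*(c^2 - 8*c + 15) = (c - 5)*(c - 3)*(c - 3)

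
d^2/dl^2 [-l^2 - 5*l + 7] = -2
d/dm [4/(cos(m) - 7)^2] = 8*sin(m)/(cos(m) - 7)^3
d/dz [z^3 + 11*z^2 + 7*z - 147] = 3*z^2 + 22*z + 7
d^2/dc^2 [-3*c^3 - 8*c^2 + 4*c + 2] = -18*c - 16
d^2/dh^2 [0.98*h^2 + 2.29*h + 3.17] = 1.96000000000000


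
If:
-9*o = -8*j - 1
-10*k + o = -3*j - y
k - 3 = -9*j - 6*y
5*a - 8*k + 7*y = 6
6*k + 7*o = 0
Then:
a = 195/838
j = -125/838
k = 21/838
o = -9/419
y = 603/838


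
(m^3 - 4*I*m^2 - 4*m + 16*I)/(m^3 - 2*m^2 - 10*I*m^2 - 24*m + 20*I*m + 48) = (m + 2)/(m - 6*I)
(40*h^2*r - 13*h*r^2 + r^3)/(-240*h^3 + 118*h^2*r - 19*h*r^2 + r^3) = r/(-6*h + r)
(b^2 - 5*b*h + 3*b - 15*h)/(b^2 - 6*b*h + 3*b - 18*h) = (b - 5*h)/(b - 6*h)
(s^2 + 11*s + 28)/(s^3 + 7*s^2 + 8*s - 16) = (s + 7)/(s^2 + 3*s - 4)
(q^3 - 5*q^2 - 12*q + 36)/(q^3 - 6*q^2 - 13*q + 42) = (q - 6)/(q - 7)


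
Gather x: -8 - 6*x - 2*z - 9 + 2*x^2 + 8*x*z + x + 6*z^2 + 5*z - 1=2*x^2 + x*(8*z - 5) + 6*z^2 + 3*z - 18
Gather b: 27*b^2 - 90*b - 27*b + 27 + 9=27*b^2 - 117*b + 36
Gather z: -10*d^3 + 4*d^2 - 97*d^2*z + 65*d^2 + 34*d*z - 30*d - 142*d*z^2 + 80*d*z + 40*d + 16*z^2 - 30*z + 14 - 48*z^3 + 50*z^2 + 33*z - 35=-10*d^3 + 69*d^2 + 10*d - 48*z^3 + z^2*(66 - 142*d) + z*(-97*d^2 + 114*d + 3) - 21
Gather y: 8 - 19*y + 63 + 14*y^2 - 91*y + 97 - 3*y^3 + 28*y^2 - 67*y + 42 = -3*y^3 + 42*y^2 - 177*y + 210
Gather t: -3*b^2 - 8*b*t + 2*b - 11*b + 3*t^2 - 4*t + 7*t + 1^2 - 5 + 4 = -3*b^2 - 9*b + 3*t^2 + t*(3 - 8*b)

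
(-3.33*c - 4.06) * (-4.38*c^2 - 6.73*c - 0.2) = 14.5854*c^3 + 40.1937*c^2 + 27.9898*c + 0.812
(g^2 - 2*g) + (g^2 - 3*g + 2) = 2*g^2 - 5*g + 2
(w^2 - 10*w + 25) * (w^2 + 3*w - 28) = w^4 - 7*w^3 - 33*w^2 + 355*w - 700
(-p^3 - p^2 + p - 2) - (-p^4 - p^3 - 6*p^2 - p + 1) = p^4 + 5*p^2 + 2*p - 3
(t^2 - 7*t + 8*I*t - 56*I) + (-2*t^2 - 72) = -t^2 - 7*t + 8*I*t - 72 - 56*I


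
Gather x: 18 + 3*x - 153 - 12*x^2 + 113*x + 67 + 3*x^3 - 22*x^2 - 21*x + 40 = 3*x^3 - 34*x^2 + 95*x - 28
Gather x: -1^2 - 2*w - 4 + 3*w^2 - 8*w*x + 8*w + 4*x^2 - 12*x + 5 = 3*w^2 + 6*w + 4*x^2 + x*(-8*w - 12)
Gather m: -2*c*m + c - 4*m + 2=c + m*(-2*c - 4) + 2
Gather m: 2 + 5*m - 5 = 5*m - 3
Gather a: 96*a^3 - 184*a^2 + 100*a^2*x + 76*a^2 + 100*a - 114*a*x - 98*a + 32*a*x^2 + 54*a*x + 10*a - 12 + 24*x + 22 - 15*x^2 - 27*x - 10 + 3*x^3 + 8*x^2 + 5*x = 96*a^3 + a^2*(100*x - 108) + a*(32*x^2 - 60*x + 12) + 3*x^3 - 7*x^2 + 2*x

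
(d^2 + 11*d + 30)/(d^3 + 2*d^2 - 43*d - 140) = (d + 6)/(d^2 - 3*d - 28)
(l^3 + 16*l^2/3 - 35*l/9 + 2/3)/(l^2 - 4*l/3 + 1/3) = (l^2 + 17*l/3 - 2)/(l - 1)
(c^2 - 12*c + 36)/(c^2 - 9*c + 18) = (c - 6)/(c - 3)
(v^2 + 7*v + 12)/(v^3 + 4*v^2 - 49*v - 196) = (v + 3)/(v^2 - 49)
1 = 1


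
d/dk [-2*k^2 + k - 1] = 1 - 4*k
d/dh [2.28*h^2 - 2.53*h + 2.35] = 4.56*h - 2.53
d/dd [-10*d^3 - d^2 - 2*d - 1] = -30*d^2 - 2*d - 2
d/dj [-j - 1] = -1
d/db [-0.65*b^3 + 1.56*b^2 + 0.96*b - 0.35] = -1.95*b^2 + 3.12*b + 0.96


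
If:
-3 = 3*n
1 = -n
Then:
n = -1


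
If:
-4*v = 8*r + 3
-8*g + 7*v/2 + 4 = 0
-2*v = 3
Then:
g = -5/32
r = 3/8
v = -3/2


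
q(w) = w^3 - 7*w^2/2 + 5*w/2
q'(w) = 3*w^2 - 7*w + 5/2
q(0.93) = 0.10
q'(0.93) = -1.42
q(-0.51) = -2.32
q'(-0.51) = 6.85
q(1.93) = -1.02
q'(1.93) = 0.16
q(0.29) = 0.46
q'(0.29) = 0.72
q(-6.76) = -485.76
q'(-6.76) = 186.91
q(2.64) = 0.61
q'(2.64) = 4.93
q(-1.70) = -19.28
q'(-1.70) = 23.07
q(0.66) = 0.41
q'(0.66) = -0.81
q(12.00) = 1254.00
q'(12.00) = 350.50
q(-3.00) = -66.00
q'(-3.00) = 50.50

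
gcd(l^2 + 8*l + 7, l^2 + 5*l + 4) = l + 1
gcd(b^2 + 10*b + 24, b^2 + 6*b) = b + 6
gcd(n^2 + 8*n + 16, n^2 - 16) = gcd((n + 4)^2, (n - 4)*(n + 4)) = n + 4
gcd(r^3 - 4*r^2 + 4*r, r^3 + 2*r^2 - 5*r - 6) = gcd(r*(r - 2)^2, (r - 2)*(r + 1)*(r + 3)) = r - 2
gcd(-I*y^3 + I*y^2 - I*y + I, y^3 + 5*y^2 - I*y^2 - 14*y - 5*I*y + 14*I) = y - I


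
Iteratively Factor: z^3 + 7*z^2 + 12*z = (z + 4)*(z^2 + 3*z) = z*(z + 4)*(z + 3)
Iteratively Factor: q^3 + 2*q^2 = (q)*(q^2 + 2*q) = q^2*(q + 2)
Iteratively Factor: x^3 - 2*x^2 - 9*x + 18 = (x - 2)*(x^2 - 9) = (x - 3)*(x - 2)*(x + 3)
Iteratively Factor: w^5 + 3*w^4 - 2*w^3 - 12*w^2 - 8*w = (w)*(w^4 + 3*w^3 - 2*w^2 - 12*w - 8) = w*(w + 2)*(w^3 + w^2 - 4*w - 4) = w*(w - 2)*(w + 2)*(w^2 + 3*w + 2) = w*(w - 2)*(w + 1)*(w + 2)*(w + 2)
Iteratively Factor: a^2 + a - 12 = (a + 4)*(a - 3)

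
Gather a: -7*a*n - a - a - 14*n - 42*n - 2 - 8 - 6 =a*(-7*n - 2) - 56*n - 16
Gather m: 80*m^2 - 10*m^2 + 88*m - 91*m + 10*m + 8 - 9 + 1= 70*m^2 + 7*m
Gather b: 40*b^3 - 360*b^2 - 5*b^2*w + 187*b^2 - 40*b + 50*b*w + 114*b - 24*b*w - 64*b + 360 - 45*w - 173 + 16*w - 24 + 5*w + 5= 40*b^3 + b^2*(-5*w - 173) + b*(26*w + 10) - 24*w + 168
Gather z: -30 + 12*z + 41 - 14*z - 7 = 4 - 2*z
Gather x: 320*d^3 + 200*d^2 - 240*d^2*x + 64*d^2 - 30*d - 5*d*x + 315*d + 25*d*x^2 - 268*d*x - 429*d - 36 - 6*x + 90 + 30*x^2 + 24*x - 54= 320*d^3 + 264*d^2 - 144*d + x^2*(25*d + 30) + x*(-240*d^2 - 273*d + 18)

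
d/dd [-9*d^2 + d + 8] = 1 - 18*d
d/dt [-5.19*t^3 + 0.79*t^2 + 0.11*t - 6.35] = -15.57*t^2 + 1.58*t + 0.11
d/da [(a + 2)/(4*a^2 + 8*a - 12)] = (a^2 + 2*a - 2*(a + 1)*(a + 2) - 3)/(4*(a^2 + 2*a - 3)^2)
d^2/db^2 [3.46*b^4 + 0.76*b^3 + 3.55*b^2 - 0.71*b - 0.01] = 41.52*b^2 + 4.56*b + 7.1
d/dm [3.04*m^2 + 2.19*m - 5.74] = 6.08*m + 2.19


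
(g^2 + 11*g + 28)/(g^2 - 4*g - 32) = (g + 7)/(g - 8)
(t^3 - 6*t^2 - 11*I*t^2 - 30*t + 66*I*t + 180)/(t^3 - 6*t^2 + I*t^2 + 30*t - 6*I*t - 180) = (t - 6*I)/(t + 6*I)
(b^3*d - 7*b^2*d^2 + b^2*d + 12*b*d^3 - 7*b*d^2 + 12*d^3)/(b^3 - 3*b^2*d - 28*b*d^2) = d*(-b^3 + 7*b^2*d - b^2 - 12*b*d^2 + 7*b*d - 12*d^2)/(b*(-b^2 + 3*b*d + 28*d^2))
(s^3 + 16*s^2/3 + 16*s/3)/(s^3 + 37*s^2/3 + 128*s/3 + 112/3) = s/(s + 7)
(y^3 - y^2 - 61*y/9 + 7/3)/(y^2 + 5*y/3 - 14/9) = (3*y^2 - 10*y + 3)/(3*y - 2)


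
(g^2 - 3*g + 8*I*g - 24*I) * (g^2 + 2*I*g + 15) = g^4 - 3*g^3 + 10*I*g^3 - g^2 - 30*I*g^2 + 3*g + 120*I*g - 360*I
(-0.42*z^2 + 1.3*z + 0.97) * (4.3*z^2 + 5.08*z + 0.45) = -1.806*z^4 + 3.4564*z^3 + 10.586*z^2 + 5.5126*z + 0.4365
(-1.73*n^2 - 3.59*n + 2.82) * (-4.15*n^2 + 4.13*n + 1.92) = 7.1795*n^4 + 7.7536*n^3 - 29.8513*n^2 + 4.7538*n + 5.4144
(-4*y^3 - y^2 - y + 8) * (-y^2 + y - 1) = 4*y^5 - 3*y^4 + 4*y^3 - 8*y^2 + 9*y - 8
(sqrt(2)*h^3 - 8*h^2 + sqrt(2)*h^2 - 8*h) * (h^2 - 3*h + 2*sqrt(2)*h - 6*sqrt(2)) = sqrt(2)*h^5 - 4*h^4 - 2*sqrt(2)*h^4 - 19*sqrt(2)*h^3 + 8*h^3 + 12*h^2 + 32*sqrt(2)*h^2 + 48*sqrt(2)*h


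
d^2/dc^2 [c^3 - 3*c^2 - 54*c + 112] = 6*c - 6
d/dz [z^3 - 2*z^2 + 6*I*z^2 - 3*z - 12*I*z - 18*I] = 3*z^2 + z*(-4 + 12*I) - 3 - 12*I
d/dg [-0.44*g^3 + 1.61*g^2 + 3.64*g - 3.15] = -1.32*g^2 + 3.22*g + 3.64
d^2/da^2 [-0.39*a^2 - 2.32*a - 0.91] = -0.780000000000000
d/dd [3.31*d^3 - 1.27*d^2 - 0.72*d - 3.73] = 9.93*d^2 - 2.54*d - 0.72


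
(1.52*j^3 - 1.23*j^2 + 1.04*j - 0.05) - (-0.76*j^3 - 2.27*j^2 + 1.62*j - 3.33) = 2.28*j^3 + 1.04*j^2 - 0.58*j + 3.28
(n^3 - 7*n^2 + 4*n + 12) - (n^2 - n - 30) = n^3 - 8*n^2 + 5*n + 42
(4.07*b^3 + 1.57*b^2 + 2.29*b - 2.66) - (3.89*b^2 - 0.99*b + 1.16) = 4.07*b^3 - 2.32*b^2 + 3.28*b - 3.82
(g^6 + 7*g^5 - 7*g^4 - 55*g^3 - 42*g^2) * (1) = g^6 + 7*g^5 - 7*g^4 - 55*g^3 - 42*g^2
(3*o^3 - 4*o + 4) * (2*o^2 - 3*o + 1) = 6*o^5 - 9*o^4 - 5*o^3 + 20*o^2 - 16*o + 4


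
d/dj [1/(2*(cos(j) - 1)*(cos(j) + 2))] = (sin(j) + sin(2*j))/(2*(cos(j) - 1)^2*(cos(j) + 2)^2)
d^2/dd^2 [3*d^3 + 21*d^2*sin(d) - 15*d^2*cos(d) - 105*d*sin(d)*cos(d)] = -21*d^2*sin(d) + 15*d^2*cos(d) + 60*d*sin(d) + 210*d*sin(2*d) + 84*d*cos(d) + 18*d + 42*sin(d) - 30*cos(d) - 210*cos(2*d)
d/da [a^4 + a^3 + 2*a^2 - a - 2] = 4*a^3 + 3*a^2 + 4*a - 1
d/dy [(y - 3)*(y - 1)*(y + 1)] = 3*y^2 - 6*y - 1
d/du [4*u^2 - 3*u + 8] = 8*u - 3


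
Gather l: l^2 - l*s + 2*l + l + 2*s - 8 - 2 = l^2 + l*(3 - s) + 2*s - 10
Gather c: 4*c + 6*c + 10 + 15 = 10*c + 25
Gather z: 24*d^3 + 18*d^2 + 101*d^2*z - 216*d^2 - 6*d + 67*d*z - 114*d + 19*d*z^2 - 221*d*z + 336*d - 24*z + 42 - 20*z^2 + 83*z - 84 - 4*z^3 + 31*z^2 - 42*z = 24*d^3 - 198*d^2 + 216*d - 4*z^3 + z^2*(19*d + 11) + z*(101*d^2 - 154*d + 17) - 42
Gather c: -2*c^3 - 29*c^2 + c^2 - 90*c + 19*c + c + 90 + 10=-2*c^3 - 28*c^2 - 70*c + 100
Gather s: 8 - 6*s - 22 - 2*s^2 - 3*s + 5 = -2*s^2 - 9*s - 9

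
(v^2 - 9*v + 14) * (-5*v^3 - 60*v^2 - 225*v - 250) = -5*v^5 - 15*v^4 + 245*v^3 + 935*v^2 - 900*v - 3500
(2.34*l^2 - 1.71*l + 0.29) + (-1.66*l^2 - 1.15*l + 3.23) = 0.68*l^2 - 2.86*l + 3.52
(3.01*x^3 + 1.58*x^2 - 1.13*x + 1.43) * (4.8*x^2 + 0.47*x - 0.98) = 14.448*x^5 + 8.9987*x^4 - 7.6312*x^3 + 4.7845*x^2 + 1.7795*x - 1.4014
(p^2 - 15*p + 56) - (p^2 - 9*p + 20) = 36 - 6*p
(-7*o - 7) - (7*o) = -14*o - 7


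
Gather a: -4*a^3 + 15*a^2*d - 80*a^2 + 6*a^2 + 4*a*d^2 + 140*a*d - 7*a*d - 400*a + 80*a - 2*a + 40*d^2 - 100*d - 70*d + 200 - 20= -4*a^3 + a^2*(15*d - 74) + a*(4*d^2 + 133*d - 322) + 40*d^2 - 170*d + 180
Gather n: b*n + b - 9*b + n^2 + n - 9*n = -8*b + n^2 + n*(b - 8)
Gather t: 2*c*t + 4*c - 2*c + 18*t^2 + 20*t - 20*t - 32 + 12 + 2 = 2*c*t + 2*c + 18*t^2 - 18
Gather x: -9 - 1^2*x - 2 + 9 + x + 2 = 0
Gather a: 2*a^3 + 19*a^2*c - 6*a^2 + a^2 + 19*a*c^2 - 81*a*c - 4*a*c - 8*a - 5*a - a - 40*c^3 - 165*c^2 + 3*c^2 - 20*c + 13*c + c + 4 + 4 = 2*a^3 + a^2*(19*c - 5) + a*(19*c^2 - 85*c - 14) - 40*c^3 - 162*c^2 - 6*c + 8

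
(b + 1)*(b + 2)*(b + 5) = b^3 + 8*b^2 + 17*b + 10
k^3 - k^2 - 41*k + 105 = (k - 5)*(k - 3)*(k + 7)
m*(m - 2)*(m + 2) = m^3 - 4*m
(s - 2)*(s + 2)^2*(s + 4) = s^4 + 6*s^3 + 4*s^2 - 24*s - 32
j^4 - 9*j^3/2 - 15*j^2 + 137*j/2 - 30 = (j - 5)*(j - 3)*(j - 1/2)*(j + 4)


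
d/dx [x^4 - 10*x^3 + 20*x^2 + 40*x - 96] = 4*x^3 - 30*x^2 + 40*x + 40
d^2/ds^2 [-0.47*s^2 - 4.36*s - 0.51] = -0.940000000000000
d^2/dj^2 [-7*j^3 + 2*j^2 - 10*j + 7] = 4 - 42*j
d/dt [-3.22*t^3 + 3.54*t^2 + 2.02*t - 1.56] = -9.66*t^2 + 7.08*t + 2.02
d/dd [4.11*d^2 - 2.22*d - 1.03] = 8.22*d - 2.22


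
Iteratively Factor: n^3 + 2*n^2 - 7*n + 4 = (n + 4)*(n^2 - 2*n + 1) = (n - 1)*(n + 4)*(n - 1)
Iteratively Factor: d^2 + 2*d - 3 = (d - 1)*(d + 3)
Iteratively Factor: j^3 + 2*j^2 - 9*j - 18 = (j - 3)*(j^2 + 5*j + 6) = (j - 3)*(j + 2)*(j + 3)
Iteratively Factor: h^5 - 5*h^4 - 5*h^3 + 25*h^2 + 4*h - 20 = (h - 2)*(h^4 - 3*h^3 - 11*h^2 + 3*h + 10) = (h - 2)*(h - 1)*(h^3 - 2*h^2 - 13*h - 10) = (h - 5)*(h - 2)*(h - 1)*(h^2 + 3*h + 2) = (h - 5)*(h - 2)*(h - 1)*(h + 1)*(h + 2)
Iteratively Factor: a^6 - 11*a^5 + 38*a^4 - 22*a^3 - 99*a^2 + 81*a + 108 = (a + 1)*(a^5 - 12*a^4 + 50*a^3 - 72*a^2 - 27*a + 108) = (a - 4)*(a + 1)*(a^4 - 8*a^3 + 18*a^2 - 27) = (a - 4)*(a - 3)*(a + 1)*(a^3 - 5*a^2 + 3*a + 9) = (a - 4)*(a - 3)^2*(a + 1)*(a^2 - 2*a - 3) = (a - 4)*(a - 3)^3*(a + 1)*(a + 1)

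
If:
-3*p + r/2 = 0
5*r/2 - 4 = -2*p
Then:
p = 4/17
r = 24/17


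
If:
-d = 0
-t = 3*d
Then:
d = 0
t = 0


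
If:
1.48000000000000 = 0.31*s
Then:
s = 4.77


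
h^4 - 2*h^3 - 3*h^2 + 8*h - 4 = (h - 2)*(h - 1)^2*(h + 2)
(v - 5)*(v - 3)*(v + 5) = v^3 - 3*v^2 - 25*v + 75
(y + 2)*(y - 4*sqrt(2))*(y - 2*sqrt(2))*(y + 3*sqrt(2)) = y^4 - 3*sqrt(2)*y^3 + 2*y^3 - 20*y^2 - 6*sqrt(2)*y^2 - 40*y + 48*sqrt(2)*y + 96*sqrt(2)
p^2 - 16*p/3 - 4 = (p - 6)*(p + 2/3)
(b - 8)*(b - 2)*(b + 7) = b^3 - 3*b^2 - 54*b + 112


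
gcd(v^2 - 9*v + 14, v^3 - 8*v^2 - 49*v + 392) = v - 7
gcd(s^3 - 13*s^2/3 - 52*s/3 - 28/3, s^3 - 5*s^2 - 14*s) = s^2 - 5*s - 14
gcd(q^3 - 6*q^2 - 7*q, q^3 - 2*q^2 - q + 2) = q + 1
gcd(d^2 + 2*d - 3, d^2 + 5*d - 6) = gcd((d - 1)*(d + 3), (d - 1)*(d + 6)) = d - 1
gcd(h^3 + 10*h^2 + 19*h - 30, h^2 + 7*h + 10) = h + 5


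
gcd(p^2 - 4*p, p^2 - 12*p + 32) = p - 4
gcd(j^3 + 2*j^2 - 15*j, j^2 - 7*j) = j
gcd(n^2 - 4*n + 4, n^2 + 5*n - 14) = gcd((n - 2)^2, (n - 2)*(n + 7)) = n - 2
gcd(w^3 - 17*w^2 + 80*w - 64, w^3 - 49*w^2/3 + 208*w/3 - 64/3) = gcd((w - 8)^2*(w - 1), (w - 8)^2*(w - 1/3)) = w^2 - 16*w + 64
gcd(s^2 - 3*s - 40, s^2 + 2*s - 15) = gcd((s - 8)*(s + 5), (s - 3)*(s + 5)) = s + 5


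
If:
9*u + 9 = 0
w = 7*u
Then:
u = -1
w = -7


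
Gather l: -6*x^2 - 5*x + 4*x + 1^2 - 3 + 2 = -6*x^2 - x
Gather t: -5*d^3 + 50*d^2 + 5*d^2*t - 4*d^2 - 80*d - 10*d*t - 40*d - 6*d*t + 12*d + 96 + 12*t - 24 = -5*d^3 + 46*d^2 - 108*d + t*(5*d^2 - 16*d + 12) + 72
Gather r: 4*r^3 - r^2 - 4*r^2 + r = 4*r^3 - 5*r^2 + r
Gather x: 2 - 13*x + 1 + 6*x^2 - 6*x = 6*x^2 - 19*x + 3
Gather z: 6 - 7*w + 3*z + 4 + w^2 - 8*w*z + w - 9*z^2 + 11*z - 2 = w^2 - 6*w - 9*z^2 + z*(14 - 8*w) + 8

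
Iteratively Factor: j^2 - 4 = (j - 2)*(j + 2)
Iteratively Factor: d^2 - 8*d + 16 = (d - 4)*(d - 4)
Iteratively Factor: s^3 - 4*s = (s)*(s^2 - 4) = s*(s - 2)*(s + 2)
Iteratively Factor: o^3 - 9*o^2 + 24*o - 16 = (o - 4)*(o^2 - 5*o + 4) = (o - 4)*(o - 1)*(o - 4)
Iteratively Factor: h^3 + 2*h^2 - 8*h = (h - 2)*(h^2 + 4*h) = h*(h - 2)*(h + 4)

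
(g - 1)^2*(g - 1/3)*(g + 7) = g^4 + 14*g^3/3 - 44*g^2/3 + 34*g/3 - 7/3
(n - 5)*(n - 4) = n^2 - 9*n + 20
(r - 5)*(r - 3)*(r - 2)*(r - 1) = r^4 - 11*r^3 + 41*r^2 - 61*r + 30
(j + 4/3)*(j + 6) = j^2 + 22*j/3 + 8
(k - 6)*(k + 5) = k^2 - k - 30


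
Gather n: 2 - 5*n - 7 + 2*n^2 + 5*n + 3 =2*n^2 - 2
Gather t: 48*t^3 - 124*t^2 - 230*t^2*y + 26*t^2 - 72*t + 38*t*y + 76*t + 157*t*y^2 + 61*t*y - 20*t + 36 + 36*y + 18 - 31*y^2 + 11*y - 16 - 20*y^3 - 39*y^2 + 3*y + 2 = 48*t^3 + t^2*(-230*y - 98) + t*(157*y^2 + 99*y - 16) - 20*y^3 - 70*y^2 + 50*y + 40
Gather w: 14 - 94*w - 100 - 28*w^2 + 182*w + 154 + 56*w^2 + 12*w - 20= 28*w^2 + 100*w + 48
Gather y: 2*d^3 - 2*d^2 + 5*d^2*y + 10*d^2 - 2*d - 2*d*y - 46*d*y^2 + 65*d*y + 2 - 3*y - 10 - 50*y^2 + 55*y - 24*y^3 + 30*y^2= 2*d^3 + 8*d^2 - 2*d - 24*y^3 + y^2*(-46*d - 20) + y*(5*d^2 + 63*d + 52) - 8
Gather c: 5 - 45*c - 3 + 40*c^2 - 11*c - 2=40*c^2 - 56*c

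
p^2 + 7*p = p*(p + 7)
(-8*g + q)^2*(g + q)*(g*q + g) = 64*g^4*q + 64*g^4 + 48*g^3*q^2 + 48*g^3*q - 15*g^2*q^3 - 15*g^2*q^2 + g*q^4 + g*q^3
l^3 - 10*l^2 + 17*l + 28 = (l - 7)*(l - 4)*(l + 1)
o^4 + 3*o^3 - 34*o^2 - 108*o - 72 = (o - 6)*(o + 1)*(o + 2)*(o + 6)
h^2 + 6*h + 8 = (h + 2)*(h + 4)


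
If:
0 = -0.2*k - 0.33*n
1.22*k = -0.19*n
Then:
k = 0.00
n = 0.00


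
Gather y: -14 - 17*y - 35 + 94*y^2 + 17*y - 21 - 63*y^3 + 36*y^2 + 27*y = -63*y^3 + 130*y^2 + 27*y - 70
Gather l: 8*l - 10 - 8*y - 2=8*l - 8*y - 12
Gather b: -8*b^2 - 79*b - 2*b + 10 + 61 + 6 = -8*b^2 - 81*b + 77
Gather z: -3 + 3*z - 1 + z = 4*z - 4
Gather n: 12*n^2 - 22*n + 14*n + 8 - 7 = 12*n^2 - 8*n + 1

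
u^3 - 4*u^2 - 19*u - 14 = (u - 7)*(u + 1)*(u + 2)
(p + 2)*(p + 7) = p^2 + 9*p + 14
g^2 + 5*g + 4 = (g + 1)*(g + 4)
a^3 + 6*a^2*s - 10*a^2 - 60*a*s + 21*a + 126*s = (a - 7)*(a - 3)*(a + 6*s)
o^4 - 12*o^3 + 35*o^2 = o^2*(o - 7)*(o - 5)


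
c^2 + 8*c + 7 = (c + 1)*(c + 7)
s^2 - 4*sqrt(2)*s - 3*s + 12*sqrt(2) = (s - 3)*(s - 4*sqrt(2))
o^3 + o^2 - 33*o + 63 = (o - 3)^2*(o + 7)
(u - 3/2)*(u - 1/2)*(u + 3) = u^3 + u^2 - 21*u/4 + 9/4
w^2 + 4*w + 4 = (w + 2)^2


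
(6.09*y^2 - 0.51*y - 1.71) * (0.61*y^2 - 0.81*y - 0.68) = 3.7149*y^4 - 5.244*y^3 - 4.7712*y^2 + 1.7319*y + 1.1628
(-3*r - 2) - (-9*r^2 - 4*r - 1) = 9*r^2 + r - 1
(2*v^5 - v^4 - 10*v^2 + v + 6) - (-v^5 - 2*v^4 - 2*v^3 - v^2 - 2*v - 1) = 3*v^5 + v^4 + 2*v^3 - 9*v^2 + 3*v + 7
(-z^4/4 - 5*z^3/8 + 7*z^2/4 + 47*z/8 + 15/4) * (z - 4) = -z^5/4 + 3*z^4/8 + 17*z^3/4 - 9*z^2/8 - 79*z/4 - 15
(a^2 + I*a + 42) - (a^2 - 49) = I*a + 91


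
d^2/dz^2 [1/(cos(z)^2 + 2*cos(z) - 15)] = (-8*sin(z)^4 + 132*sin(z)^2 - 45*cos(z) - 3*cos(3*z) - 48)/(2*(cos(z) - 3)^3*(cos(z) + 5)^3)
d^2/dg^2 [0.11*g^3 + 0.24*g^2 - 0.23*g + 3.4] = 0.66*g + 0.48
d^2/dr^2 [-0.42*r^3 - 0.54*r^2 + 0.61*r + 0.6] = -2.52*r - 1.08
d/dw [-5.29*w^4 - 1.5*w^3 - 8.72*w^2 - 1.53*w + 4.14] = -21.16*w^3 - 4.5*w^2 - 17.44*w - 1.53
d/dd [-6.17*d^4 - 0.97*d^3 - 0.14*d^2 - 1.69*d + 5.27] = -24.68*d^3 - 2.91*d^2 - 0.28*d - 1.69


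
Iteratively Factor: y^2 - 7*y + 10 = (y - 5)*(y - 2)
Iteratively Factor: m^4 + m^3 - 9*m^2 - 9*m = (m + 1)*(m^3 - 9*m) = (m + 1)*(m + 3)*(m^2 - 3*m) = (m - 3)*(m + 1)*(m + 3)*(m)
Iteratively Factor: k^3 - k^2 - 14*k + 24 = (k - 3)*(k^2 + 2*k - 8) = (k - 3)*(k + 4)*(k - 2)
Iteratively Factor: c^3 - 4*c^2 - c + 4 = (c - 4)*(c^2 - 1) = (c - 4)*(c - 1)*(c + 1)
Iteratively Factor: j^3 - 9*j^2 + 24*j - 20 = (j - 2)*(j^2 - 7*j + 10) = (j - 5)*(j - 2)*(j - 2)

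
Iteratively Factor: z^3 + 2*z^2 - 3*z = (z)*(z^2 + 2*z - 3) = z*(z + 3)*(z - 1)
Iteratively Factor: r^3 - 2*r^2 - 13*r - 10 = (r + 2)*(r^2 - 4*r - 5) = (r + 1)*(r + 2)*(r - 5)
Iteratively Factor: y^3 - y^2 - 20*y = (y + 4)*(y^2 - 5*y) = y*(y + 4)*(y - 5)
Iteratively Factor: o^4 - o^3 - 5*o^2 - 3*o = (o + 1)*(o^3 - 2*o^2 - 3*o) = o*(o + 1)*(o^2 - 2*o - 3) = o*(o - 3)*(o + 1)*(o + 1)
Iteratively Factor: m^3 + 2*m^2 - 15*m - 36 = (m + 3)*(m^2 - m - 12) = (m + 3)^2*(m - 4)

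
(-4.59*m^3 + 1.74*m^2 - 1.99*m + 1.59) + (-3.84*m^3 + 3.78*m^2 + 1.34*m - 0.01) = -8.43*m^3 + 5.52*m^2 - 0.65*m + 1.58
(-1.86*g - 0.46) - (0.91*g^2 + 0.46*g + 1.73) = -0.91*g^2 - 2.32*g - 2.19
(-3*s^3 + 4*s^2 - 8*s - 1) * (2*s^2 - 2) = -6*s^5 + 8*s^4 - 10*s^3 - 10*s^2 + 16*s + 2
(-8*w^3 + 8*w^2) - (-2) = -8*w^3 + 8*w^2 + 2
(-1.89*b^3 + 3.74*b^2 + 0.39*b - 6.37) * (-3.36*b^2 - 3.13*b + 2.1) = 6.3504*b^5 - 6.6507*b^4 - 16.9856*b^3 + 28.0365*b^2 + 20.7571*b - 13.377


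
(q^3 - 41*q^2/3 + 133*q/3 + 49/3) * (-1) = -q^3 + 41*q^2/3 - 133*q/3 - 49/3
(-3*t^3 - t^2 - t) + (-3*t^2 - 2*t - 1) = -3*t^3 - 4*t^2 - 3*t - 1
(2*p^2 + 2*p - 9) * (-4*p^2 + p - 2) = -8*p^4 - 6*p^3 + 34*p^2 - 13*p + 18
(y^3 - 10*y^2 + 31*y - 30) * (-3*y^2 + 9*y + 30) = -3*y^5 + 39*y^4 - 153*y^3 + 69*y^2 + 660*y - 900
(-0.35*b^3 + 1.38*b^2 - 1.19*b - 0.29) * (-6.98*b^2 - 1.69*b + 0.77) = 2.443*b^5 - 9.0409*b^4 + 5.7045*b^3 + 5.0979*b^2 - 0.4262*b - 0.2233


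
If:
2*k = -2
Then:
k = -1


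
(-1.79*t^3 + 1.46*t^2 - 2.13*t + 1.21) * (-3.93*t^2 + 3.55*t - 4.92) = 7.0347*t^5 - 12.0923*t^4 + 22.3607*t^3 - 19.5*t^2 + 14.7751*t - 5.9532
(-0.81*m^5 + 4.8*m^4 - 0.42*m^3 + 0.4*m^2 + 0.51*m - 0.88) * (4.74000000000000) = -3.8394*m^5 + 22.752*m^4 - 1.9908*m^3 + 1.896*m^2 + 2.4174*m - 4.1712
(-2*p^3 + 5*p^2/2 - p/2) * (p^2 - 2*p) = -2*p^5 + 13*p^4/2 - 11*p^3/2 + p^2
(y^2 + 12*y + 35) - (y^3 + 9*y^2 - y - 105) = -y^3 - 8*y^2 + 13*y + 140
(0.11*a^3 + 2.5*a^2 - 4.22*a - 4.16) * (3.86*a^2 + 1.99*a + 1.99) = 0.4246*a^5 + 9.8689*a^4 - 11.0953*a^3 - 19.4804*a^2 - 16.6762*a - 8.2784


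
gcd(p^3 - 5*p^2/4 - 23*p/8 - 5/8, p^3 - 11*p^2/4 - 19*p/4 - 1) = p^2 + 5*p/4 + 1/4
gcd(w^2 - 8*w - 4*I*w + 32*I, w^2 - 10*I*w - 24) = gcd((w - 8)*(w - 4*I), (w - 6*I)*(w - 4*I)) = w - 4*I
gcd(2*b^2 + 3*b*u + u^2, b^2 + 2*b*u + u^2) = b + u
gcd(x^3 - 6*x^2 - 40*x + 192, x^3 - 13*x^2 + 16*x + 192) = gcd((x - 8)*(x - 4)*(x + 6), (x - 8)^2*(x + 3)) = x - 8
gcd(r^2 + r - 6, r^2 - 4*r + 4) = r - 2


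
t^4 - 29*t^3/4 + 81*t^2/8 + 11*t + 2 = (t - 4)^2*(t + 1/4)*(t + 1/2)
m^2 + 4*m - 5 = (m - 1)*(m + 5)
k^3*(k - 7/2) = k^4 - 7*k^3/2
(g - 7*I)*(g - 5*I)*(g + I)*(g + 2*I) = g^4 - 9*I*g^3 - g^2 - 81*I*g + 70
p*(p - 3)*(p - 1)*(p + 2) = p^4 - 2*p^3 - 5*p^2 + 6*p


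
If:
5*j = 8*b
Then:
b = 5*j/8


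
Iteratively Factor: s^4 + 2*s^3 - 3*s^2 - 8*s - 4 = (s + 1)*(s^3 + s^2 - 4*s - 4) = (s + 1)*(s + 2)*(s^2 - s - 2) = (s - 2)*(s + 1)*(s + 2)*(s + 1)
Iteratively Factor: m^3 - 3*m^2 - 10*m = (m)*(m^2 - 3*m - 10) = m*(m - 5)*(m + 2)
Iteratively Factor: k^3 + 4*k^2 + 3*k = (k + 1)*(k^2 + 3*k) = k*(k + 1)*(k + 3)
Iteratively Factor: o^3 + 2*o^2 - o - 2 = (o + 1)*(o^2 + o - 2) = (o - 1)*(o + 1)*(o + 2)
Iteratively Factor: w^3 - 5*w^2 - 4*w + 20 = (w + 2)*(w^2 - 7*w + 10) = (w - 5)*(w + 2)*(w - 2)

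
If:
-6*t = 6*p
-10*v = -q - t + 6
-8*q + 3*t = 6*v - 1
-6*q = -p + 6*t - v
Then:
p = 323/735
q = 101/245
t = -323/735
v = -443/735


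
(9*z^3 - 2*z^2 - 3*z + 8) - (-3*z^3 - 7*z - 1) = 12*z^3 - 2*z^2 + 4*z + 9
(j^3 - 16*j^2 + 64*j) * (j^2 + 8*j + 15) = j^5 - 8*j^4 - 49*j^3 + 272*j^2 + 960*j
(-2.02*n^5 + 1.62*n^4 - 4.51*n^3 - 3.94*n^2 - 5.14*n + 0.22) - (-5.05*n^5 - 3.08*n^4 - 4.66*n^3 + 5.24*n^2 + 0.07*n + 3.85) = 3.03*n^5 + 4.7*n^4 + 0.15*n^3 - 9.18*n^2 - 5.21*n - 3.63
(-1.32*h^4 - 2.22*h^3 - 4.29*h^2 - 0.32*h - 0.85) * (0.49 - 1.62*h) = 2.1384*h^5 + 2.9496*h^4 + 5.862*h^3 - 1.5837*h^2 + 1.2202*h - 0.4165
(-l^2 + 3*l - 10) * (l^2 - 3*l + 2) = -l^4 + 6*l^3 - 21*l^2 + 36*l - 20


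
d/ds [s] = 1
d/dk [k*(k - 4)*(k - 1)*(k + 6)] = 4*k^3 + 3*k^2 - 52*k + 24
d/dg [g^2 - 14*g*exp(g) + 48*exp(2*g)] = -14*g*exp(g) + 2*g + 96*exp(2*g) - 14*exp(g)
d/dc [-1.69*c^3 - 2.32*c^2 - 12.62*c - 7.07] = -5.07*c^2 - 4.64*c - 12.62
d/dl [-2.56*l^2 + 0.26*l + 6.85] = 0.26 - 5.12*l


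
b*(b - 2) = b^2 - 2*b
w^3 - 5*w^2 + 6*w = w*(w - 3)*(w - 2)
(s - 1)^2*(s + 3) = s^3 + s^2 - 5*s + 3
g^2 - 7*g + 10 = (g - 5)*(g - 2)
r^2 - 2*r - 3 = (r - 3)*(r + 1)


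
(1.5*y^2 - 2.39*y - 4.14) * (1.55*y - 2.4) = 2.325*y^3 - 7.3045*y^2 - 0.681*y + 9.936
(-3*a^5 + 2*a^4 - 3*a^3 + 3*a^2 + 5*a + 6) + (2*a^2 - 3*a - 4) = -3*a^5 + 2*a^4 - 3*a^3 + 5*a^2 + 2*a + 2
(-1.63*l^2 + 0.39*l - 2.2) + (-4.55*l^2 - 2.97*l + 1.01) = -6.18*l^2 - 2.58*l - 1.19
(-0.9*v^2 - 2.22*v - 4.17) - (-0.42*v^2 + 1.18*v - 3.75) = -0.48*v^2 - 3.4*v - 0.42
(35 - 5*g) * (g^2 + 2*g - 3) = -5*g^3 + 25*g^2 + 85*g - 105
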